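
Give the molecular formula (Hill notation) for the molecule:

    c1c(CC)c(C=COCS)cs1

Heavy atoms from the SMILES: 9 C, 1 O, 2 S.
Implicit hydrogens by atom environment:
  2 × C: 2 H each → 4
  2 × C (aromatic): 1 H each → 2
  2 × C: 1 H each → 2
  2 × C (aromatic): no H
  1 × C: 3 H
  1 × O: no H
  1 × S: 1 H
  1 × S (aromatic): no H
  Total hydrogens = 12.
Molecular formula: C9H12OS2

C9H12OS2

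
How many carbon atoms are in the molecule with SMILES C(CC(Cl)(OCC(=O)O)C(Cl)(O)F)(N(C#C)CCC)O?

The symbol for carbon appears 11 times in the SMILES. (Cl is a single chlorine, not C + l.)

11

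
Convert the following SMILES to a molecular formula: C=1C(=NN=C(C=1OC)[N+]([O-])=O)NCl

C5H5ClN4O3

Heavy atoms from the SMILES: 5 C, 1 Cl, 4 N, 3 O.
Implicit hydrogens by atom environment:
  3 × C (aromatic): no H
  2 × N (aromatic): no H
  2 × O: no H
  1 × C: 3 H
  1 × C (aromatic): 1 H
  1 × Cl: no H
  1 × N: 1 H
  1 × N (charge +1): no H
  1 × O (charge -1): no H
  Total hydrogens = 5.
Molecular formula: C5H5ClN4O3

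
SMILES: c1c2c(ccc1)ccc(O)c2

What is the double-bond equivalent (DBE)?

Molecular formula from the SMILES: C10H8O.
DoU = (2C + 2 + N − H − X)/2 = (2·10 + 2 + 0 − 8 − 0)/2 = 14/2 = 7.
(Structurally: 2 ring(s) + 5 π bond(s) = 7.)

7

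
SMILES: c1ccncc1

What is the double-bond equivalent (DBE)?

4

Molecular formula from the SMILES: C5H5N.
DoU = (2C + 2 + N − H − X)/2 = (2·5 + 2 + 1 − 5 − 0)/2 = 8/2 = 4.
(Structurally: 1 ring(s) + 3 π bond(s) = 4.)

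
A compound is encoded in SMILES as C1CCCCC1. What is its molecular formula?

C6H12

Heavy atoms from the SMILES: 6 C.
Implicit hydrogens by atom environment:
  6 × C: 2 H each → 12
  Total hydrogens = 12.
Molecular formula: C6H12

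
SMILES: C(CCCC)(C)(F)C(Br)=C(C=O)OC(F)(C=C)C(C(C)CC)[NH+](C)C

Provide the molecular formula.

C19H33BrF2NO2+

Heavy atoms from the SMILES: 1 Br, 19 C, 2 F, 1 N, 2 O.
Implicit hydrogens by atom environment:
  6 × C: 3 H each → 18
  5 × C: 2 H each → 10
  4 × C: 1 H each → 4
  4 × C: no H
  2 × F: no H
  2 × O: no H
  1 × Br: no H
  1 × N (charge +1): 1 H
  Total hydrogens = 33.
Net charge +1.
Molecular formula: C19H33BrF2NO2+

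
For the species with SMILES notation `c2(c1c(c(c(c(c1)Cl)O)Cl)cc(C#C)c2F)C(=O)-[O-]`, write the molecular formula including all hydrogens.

C13H4Cl2FO3-

Heavy atoms from the SMILES: 13 C, 2 Cl, 1 F, 3 O.
Implicit hydrogens by atom environment:
  8 × C (aromatic): no H
  2 × C (aromatic): 1 H each → 2
  2 × C: no H
  2 × Cl: no H
  1 × C: 1 H
  1 × F: no H
  1 × O: 1 H
  1 × O: no H
  1 × O (charge -1): no H
  Total hydrogens = 4.
Net charge -1.
Molecular formula: C13H4Cl2FO3-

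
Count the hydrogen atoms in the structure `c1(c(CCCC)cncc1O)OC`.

15

Hydrogens are implicit in SMILES; fill each atom to its normal valence:
  3 × C: 2 H each → 6
  3 × C (aromatic): no H
  2 × C: 3 H each → 6
  2 × C (aromatic): 1 H each → 2
  1 × N (aromatic): no H
  1 × O: 1 H
  1 × O: no H
  Total hydrogens = 15.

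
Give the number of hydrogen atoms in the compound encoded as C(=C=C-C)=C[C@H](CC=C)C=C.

14

Hydrogens are implicit in SMILES; fill each atom to its normal valence:
  5 × C: 1 H each → 5
  3 × C: 2 H each → 6
  2 × C: no H
  1 × C: 3 H
  Total hydrogens = 14.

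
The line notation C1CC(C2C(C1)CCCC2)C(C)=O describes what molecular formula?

C12H20O

Heavy atoms from the SMILES: 12 C, 1 O.
Implicit hydrogens by atom environment:
  7 × C: 2 H each → 14
  3 × C: 1 H each → 3
  1 × C: 3 H
  1 × C: no H
  1 × O: no H
  Total hydrogens = 20.
Molecular formula: C12H20O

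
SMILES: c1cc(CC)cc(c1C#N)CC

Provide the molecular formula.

C11H13N

Heavy atoms from the SMILES: 11 C, 1 N.
Implicit hydrogens by atom environment:
  3 × C (aromatic): 1 H each → 3
  3 × C (aromatic): no H
  2 × C: 3 H each → 6
  2 × C: 2 H each → 4
  1 × C: no H
  1 × N: no H
  Total hydrogens = 13.
Molecular formula: C11H13N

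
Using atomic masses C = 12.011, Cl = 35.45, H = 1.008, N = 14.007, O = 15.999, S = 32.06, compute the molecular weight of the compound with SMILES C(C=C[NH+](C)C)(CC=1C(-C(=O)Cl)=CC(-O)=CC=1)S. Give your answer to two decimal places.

Molecular formula: C13H17ClNO2S+.
M = 13×12.011 + 1×35.45 + 17×1.008 + 1×14.007 + 2×15.999 + 1×32.06 = 286.79 g/mol.

286.79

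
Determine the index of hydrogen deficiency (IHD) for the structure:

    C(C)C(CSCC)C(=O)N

Molecular formula from the SMILES: C7H15NOS.
DoU = (2C + 2 + N − H − X)/2 = (2·7 + 2 + 1 − 15 − 0)/2 = 2/2 = 1.
(Structurally: 0 ring(s) + 1 π bond(s) = 1.)

1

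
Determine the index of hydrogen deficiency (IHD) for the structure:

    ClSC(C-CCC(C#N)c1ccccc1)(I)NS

6

Molecular formula from the SMILES: C12H14ClIN2S2.
DoU = (2C + 2 + N − H − X)/2 = (2·12 + 2 + 2 − 14 − 2)/2 = 12/2 = 6.
(Structurally: 1 ring(s) + 5 π bond(s) = 6.)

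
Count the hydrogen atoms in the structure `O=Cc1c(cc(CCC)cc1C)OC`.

Hydrogens are implicit in SMILES; fill each atom to its normal valence:
  4 × C (aromatic): no H
  3 × C: 3 H each → 9
  2 × C: 2 H each → 4
  2 × C (aromatic): 1 H each → 2
  2 × O: no H
  1 × C: 1 H
  Total hydrogens = 16.

16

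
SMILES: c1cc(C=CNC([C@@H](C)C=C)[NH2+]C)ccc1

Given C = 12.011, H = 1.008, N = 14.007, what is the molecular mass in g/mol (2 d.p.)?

217.34

Molecular formula: C14H21N2+.
M = 14×12.011 + 21×1.008 + 2×14.007 = 217.34 g/mol.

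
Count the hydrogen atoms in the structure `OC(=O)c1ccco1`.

Hydrogens are implicit in SMILES; fill each atom to its normal valence:
  3 × C (aromatic): 1 H each → 3
  1 × C (aromatic): no H
  1 × C: no H
  1 × O: 1 H
  1 × O (aromatic): no H
  1 × O: no H
  Total hydrogens = 4.

4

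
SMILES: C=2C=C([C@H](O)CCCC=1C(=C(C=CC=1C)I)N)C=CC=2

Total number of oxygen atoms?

1

The symbol for oxygen appears 1 time in the SMILES.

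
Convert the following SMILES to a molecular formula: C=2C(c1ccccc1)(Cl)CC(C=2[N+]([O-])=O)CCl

C12H11Cl2NO2

Heavy atoms from the SMILES: 12 C, 2 Cl, 1 N, 2 O.
Implicit hydrogens by atom environment:
  5 × C (aromatic): 1 H each → 5
  2 × C: 2 H each → 4
  2 × C: 1 H each → 2
  2 × C: no H
  2 × Cl: no H
  1 × C (aromatic): no H
  1 × N (charge +1): no H
  1 × O: no H
  1 × O (charge -1): no H
  Total hydrogens = 11.
Molecular formula: C12H11Cl2NO2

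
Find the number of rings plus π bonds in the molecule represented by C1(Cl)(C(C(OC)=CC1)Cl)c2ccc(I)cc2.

6

Molecular formula from the SMILES: C12H11Cl2IO.
DoU = (2C + 2 + N − H − X)/2 = (2·12 + 2 + 0 − 11 − 3)/2 = 12/2 = 6.
(Structurally: 2 ring(s) + 4 π bond(s) = 6.)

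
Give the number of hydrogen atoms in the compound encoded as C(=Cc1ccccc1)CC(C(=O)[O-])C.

13

Hydrogens are implicit in SMILES; fill each atom to its normal valence:
  5 × C (aromatic): 1 H each → 5
  3 × C: 1 H each → 3
  1 × C: 3 H
  1 × C: 2 H
  1 × C: no H
  1 × C (aromatic): no H
  1 × O: no H
  1 × O (charge -1): no H
  Total hydrogens = 13.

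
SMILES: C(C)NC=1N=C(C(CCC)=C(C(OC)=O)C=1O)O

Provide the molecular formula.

Heavy atoms from the SMILES: 12 C, 2 N, 4 O.
Implicit hydrogens by atom environment:
  5 × C (aromatic): no H
  3 × C: 3 H each → 9
  3 × C: 2 H each → 6
  2 × O: 1 H each → 2
  2 × O: no H
  1 × C: no H
  1 × N: 1 H
  1 × N (aromatic): no H
  Total hydrogens = 18.
Molecular formula: C12H18N2O4

C12H18N2O4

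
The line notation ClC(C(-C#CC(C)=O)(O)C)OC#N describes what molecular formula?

C8H8ClNO3

Heavy atoms from the SMILES: 8 C, 1 Cl, 1 N, 3 O.
Implicit hydrogens by atom environment:
  5 × C: no H
  2 × C: 3 H each → 6
  2 × O: no H
  1 × C: 1 H
  1 × Cl: no H
  1 × N: no H
  1 × O: 1 H
  Total hydrogens = 8.
Molecular formula: C8H8ClNO3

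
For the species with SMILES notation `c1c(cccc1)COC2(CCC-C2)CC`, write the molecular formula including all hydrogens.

C14H20O

Heavy atoms from the SMILES: 14 C, 1 O.
Implicit hydrogens by atom environment:
  6 × C: 2 H each → 12
  5 × C (aromatic): 1 H each → 5
  1 × C: 3 H
  1 × C: no H
  1 × C (aromatic): no H
  1 × O: no H
  Total hydrogens = 20.
Molecular formula: C14H20O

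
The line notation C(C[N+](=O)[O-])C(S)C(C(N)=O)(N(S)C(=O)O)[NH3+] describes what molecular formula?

Heavy atoms from the SMILES: 6 C, 4 N, 5 O, 2 S.
Implicit hydrogens by atom environment:
  3 × C: no H
  3 × O: no H
  2 × C: 2 H each → 4
  2 × S: 1 H each → 2
  1 × C: 1 H
  1 × N (charge +1): 3 H
  1 × N: 2 H
  1 × N: no H
  1 × N (charge +1): no H
  1 × O: 1 H
  1 × O (charge -1): no H
  Total hydrogens = 13.
Net charge +1.
Molecular formula: C6H13N4O5S2+

C6H13N4O5S2+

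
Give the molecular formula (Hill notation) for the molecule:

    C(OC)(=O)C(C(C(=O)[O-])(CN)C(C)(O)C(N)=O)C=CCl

Heavy atoms from the SMILES: 11 C, 1 Cl, 2 N, 6 O.
Implicit hydrogens by atom environment:
  5 × C: no H
  4 × O: no H
  3 × C: 1 H each → 3
  2 × C: 3 H each → 6
  2 × N: 2 H each → 4
  1 × C: 2 H
  1 × Cl: no H
  1 × O: 1 H
  1 × O (charge -1): no H
  Total hydrogens = 16.
Net charge -1.
Molecular formula: C11H16ClN2O6-

C11H16ClN2O6-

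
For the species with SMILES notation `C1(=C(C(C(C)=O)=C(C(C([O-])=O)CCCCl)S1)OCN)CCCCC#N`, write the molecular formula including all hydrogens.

Heavy atoms from the SMILES: 17 C, 1 Cl, 2 N, 4 O, 1 S.
Implicit hydrogens by atom environment:
  8 × C: 2 H each → 16
  4 × C (aromatic): no H
  3 × C: no H
  3 × O: no H
  1 × C: 3 H
  1 × C: 1 H
  1 × Cl: no H
  1 × N: 2 H
  1 × N: no H
  1 × O (charge -1): no H
  1 × S (aromatic): no H
  Total hydrogens = 22.
Net charge -1.
Molecular formula: C17H22ClN2O4S-

C17H22ClN2O4S-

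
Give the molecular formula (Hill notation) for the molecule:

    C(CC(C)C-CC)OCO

C8H18O2

Heavy atoms from the SMILES: 8 C, 2 O.
Implicit hydrogens by atom environment:
  5 × C: 2 H each → 10
  2 × C: 3 H each → 6
  1 × C: 1 H
  1 × O: 1 H
  1 × O: no H
  Total hydrogens = 18.
Molecular formula: C8H18O2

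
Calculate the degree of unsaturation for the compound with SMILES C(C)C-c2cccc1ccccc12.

7

Molecular formula from the SMILES: C13H14.
DoU = (2C + 2 + N − H − X)/2 = (2·13 + 2 + 0 − 14 − 0)/2 = 14/2 = 7.
(Structurally: 2 ring(s) + 5 π bond(s) = 7.)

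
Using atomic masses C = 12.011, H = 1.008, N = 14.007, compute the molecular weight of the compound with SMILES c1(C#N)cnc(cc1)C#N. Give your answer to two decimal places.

Molecular formula: C7H3N3.
M = 7×12.011 + 3×1.008 + 3×14.007 = 129.12 g/mol.

129.12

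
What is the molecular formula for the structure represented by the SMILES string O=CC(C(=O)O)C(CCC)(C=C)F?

C9H13FO3

Heavy atoms from the SMILES: 9 C, 1 F, 3 O.
Implicit hydrogens by atom environment:
  3 × C: 2 H each → 6
  3 × C: 1 H each → 3
  2 × C: no H
  2 × O: no H
  1 × C: 3 H
  1 × F: no H
  1 × O: 1 H
  Total hydrogens = 13.
Molecular formula: C9H13FO3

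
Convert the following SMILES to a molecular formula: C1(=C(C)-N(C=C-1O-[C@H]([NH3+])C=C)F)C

C9H14FN2O+

Heavy atoms from the SMILES: 9 C, 1 F, 2 N, 1 O.
Implicit hydrogens by atom environment:
  3 × C (aromatic): no H
  2 × C: 3 H each → 6
  2 × C: 1 H each → 2
  1 × C: 2 H
  1 × C (aromatic): 1 H
  1 × F: no H
  1 × N (charge +1): 3 H
  1 × N (aromatic): no H
  1 × O: no H
  Total hydrogens = 14.
Net charge +1.
Molecular formula: C9H14FN2O+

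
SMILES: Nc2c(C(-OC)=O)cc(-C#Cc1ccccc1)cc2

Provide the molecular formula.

Heavy atoms from the SMILES: 16 C, 1 N, 2 O.
Implicit hydrogens by atom environment:
  8 × C (aromatic): 1 H each → 8
  4 × C (aromatic): no H
  3 × C: no H
  2 × O: no H
  1 × C: 3 H
  1 × N: 2 H
  Total hydrogens = 13.
Molecular formula: C16H13NO2

C16H13NO2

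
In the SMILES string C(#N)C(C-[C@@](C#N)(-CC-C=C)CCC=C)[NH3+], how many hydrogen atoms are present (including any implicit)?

20

Hydrogens are implicit in SMILES; fill each atom to its normal valence:
  7 × C: 2 H each → 14
  3 × C: 1 H each → 3
  3 × C: no H
  2 × N: no H
  1 × N (charge +1): 3 H
  Total hydrogens = 20.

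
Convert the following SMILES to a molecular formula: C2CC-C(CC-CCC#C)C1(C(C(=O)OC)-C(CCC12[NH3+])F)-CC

Heavy atoms from the SMILES: 20 C, 1 F, 1 N, 2 O.
Implicit hydrogens by atom environment:
  10 × C: 2 H each → 20
  4 × C: 1 H each → 4
  4 × C: no H
  2 × C: 3 H each → 6
  2 × O: no H
  1 × F: no H
  1 × N (charge +1): 3 H
  Total hydrogens = 33.
Net charge +1.
Molecular formula: C20H33FNO2+

C20H33FNO2+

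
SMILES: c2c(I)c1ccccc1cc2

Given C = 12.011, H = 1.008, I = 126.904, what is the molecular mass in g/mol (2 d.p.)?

Molecular formula: C10H7I.
M = 10×12.011 + 7×1.008 + 1×126.904 = 254.07 g/mol.

254.07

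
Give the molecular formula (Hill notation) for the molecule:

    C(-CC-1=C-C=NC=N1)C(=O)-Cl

C7H7ClN2O

Heavy atoms from the SMILES: 7 C, 1 Cl, 2 N, 1 O.
Implicit hydrogens by atom environment:
  3 × C (aromatic): 1 H each → 3
  2 × C: 2 H each → 4
  2 × N (aromatic): no H
  1 × C (aromatic): no H
  1 × C: no H
  1 × Cl: no H
  1 × O: no H
  Total hydrogens = 7.
Molecular formula: C7H7ClN2O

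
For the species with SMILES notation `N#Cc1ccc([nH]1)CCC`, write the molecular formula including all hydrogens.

Heavy atoms from the SMILES: 8 C, 2 N.
Implicit hydrogens by atom environment:
  2 × C: 2 H each → 4
  2 × C (aromatic): 1 H each → 2
  2 × C (aromatic): no H
  1 × C: 3 H
  1 × C: no H
  1 × N (aromatic): 1 H
  1 × N: no H
  Total hydrogens = 10.
Molecular formula: C8H10N2

C8H10N2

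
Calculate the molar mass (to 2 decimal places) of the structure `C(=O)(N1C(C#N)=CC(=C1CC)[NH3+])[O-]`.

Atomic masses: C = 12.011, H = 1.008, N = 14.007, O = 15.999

179.18

Molecular formula: C8H9N3O2.
M = 8×12.011 + 9×1.008 + 3×14.007 + 2×15.999 = 179.18 g/mol.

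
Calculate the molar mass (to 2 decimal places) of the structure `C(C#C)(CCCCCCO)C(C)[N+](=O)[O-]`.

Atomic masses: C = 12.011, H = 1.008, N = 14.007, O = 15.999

213.28

Molecular formula: C11H19NO3.
M = 11×12.011 + 19×1.008 + 1×14.007 + 3×15.999 = 213.28 g/mol.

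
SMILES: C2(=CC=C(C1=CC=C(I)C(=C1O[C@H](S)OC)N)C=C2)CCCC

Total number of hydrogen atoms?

22

Hydrogens are implicit in SMILES; fill each atom to its normal valence:
  6 × C (aromatic): 1 H each → 6
  6 × C (aromatic): no H
  3 × C: 2 H each → 6
  2 × C: 3 H each → 6
  2 × O: no H
  1 × C: 1 H
  1 × I: no H
  1 × N: 2 H
  1 × S: 1 H
  Total hydrogens = 22.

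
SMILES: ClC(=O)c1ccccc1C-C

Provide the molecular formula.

Heavy atoms from the SMILES: 9 C, 1 Cl, 1 O.
Implicit hydrogens by atom environment:
  4 × C (aromatic): 1 H each → 4
  2 × C (aromatic): no H
  1 × C: 3 H
  1 × C: 2 H
  1 × C: no H
  1 × Cl: no H
  1 × O: no H
  Total hydrogens = 9.
Molecular formula: C9H9ClO

C9H9ClO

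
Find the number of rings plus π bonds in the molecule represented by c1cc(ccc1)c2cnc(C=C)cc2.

Molecular formula from the SMILES: C13H11N.
DoU = (2C + 2 + N − H − X)/2 = (2·13 + 2 + 1 − 11 − 0)/2 = 18/2 = 9.
(Structurally: 2 ring(s) + 7 π bond(s) = 9.)

9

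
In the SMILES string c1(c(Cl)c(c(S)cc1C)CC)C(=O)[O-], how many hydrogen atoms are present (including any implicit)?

10

Hydrogens are implicit in SMILES; fill each atom to its normal valence:
  5 × C (aromatic): no H
  2 × C: 3 H each → 6
  1 × C: 2 H
  1 × C (aromatic): 1 H
  1 × C: no H
  1 × Cl: no H
  1 × O: no H
  1 × O (charge -1): no H
  1 × S: 1 H
  Total hydrogens = 10.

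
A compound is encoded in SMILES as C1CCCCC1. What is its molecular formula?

Heavy atoms from the SMILES: 6 C.
Implicit hydrogens by atom environment:
  6 × C: 2 H each → 12
  Total hydrogens = 12.
Molecular formula: C6H12

C6H12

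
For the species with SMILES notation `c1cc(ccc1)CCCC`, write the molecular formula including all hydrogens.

Heavy atoms from the SMILES: 10 C.
Implicit hydrogens by atom environment:
  5 × C (aromatic): 1 H each → 5
  3 × C: 2 H each → 6
  1 × C: 3 H
  1 × C (aromatic): no H
  Total hydrogens = 14.
Molecular formula: C10H14

C10H14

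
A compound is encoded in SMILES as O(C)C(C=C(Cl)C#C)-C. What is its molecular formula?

C7H9ClO

Heavy atoms from the SMILES: 7 C, 1 Cl, 1 O.
Implicit hydrogens by atom environment:
  3 × C: 1 H each → 3
  2 × C: 3 H each → 6
  2 × C: no H
  1 × Cl: no H
  1 × O: no H
  Total hydrogens = 9.
Molecular formula: C7H9ClO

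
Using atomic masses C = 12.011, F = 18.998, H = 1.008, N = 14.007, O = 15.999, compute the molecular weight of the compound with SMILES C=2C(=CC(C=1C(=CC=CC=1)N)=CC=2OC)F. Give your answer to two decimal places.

Molecular formula: C13H12FNO.
M = 13×12.011 + 1×18.998 + 12×1.008 + 1×14.007 + 1×15.999 = 217.24 g/mol.

217.24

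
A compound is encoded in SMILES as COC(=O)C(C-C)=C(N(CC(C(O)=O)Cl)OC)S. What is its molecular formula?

Heavy atoms from the SMILES: 10 C, 1 Cl, 1 N, 5 O, 1 S.
Implicit hydrogens by atom environment:
  4 × C: no H
  4 × O: no H
  3 × C: 3 H each → 9
  2 × C: 2 H each → 4
  1 × C: 1 H
  1 × Cl: no H
  1 × N: no H
  1 × O: 1 H
  1 × S: 1 H
  Total hydrogens = 16.
Molecular formula: C10H16ClNO5S

C10H16ClNO5S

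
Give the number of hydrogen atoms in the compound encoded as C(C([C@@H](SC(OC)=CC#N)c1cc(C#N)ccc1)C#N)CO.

Hydrogens are implicit in SMILES; fill each atom to its normal valence:
  4 × C (aromatic): 1 H each → 4
  4 × C: no H
  3 × C: 1 H each → 3
  3 × N: no H
  2 × C: 2 H each → 4
  2 × C (aromatic): no H
  1 × C: 3 H
  1 × O: 1 H
  1 × O: no H
  1 × S: no H
  Total hydrogens = 15.

15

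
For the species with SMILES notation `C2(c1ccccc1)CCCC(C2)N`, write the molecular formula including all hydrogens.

Heavy atoms from the SMILES: 12 C, 1 N.
Implicit hydrogens by atom environment:
  5 × C (aromatic): 1 H each → 5
  4 × C: 2 H each → 8
  2 × C: 1 H each → 2
  1 × C (aromatic): no H
  1 × N: 2 H
  Total hydrogens = 17.
Molecular formula: C12H17N

C12H17N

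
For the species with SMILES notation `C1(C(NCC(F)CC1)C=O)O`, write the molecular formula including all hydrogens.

Heavy atoms from the SMILES: 7 C, 1 F, 1 N, 2 O.
Implicit hydrogens by atom environment:
  4 × C: 1 H each → 4
  3 × C: 2 H each → 6
  1 × F: no H
  1 × N: 1 H
  1 × O: 1 H
  1 × O: no H
  Total hydrogens = 12.
Molecular formula: C7H12FNO2

C7H12FNO2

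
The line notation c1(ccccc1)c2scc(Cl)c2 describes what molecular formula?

Heavy atoms from the SMILES: 10 C, 1 Cl, 1 S.
Implicit hydrogens by atom environment:
  7 × C (aromatic): 1 H each → 7
  3 × C (aromatic): no H
  1 × Cl: no H
  1 × S (aromatic): no H
  Total hydrogens = 7.
Molecular formula: C10H7ClS

C10H7ClS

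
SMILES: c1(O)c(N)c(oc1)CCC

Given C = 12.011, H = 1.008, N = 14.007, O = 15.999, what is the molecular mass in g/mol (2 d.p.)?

141.17

Molecular formula: C7H11NO2.
M = 7×12.011 + 11×1.008 + 1×14.007 + 2×15.999 = 141.17 g/mol.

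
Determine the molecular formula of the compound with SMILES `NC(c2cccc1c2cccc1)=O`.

Heavy atoms from the SMILES: 11 C, 1 N, 1 O.
Implicit hydrogens by atom environment:
  7 × C (aromatic): 1 H each → 7
  3 × C (aromatic): no H
  1 × C: no H
  1 × N: 2 H
  1 × O: no H
  Total hydrogens = 9.
Molecular formula: C11H9NO

C11H9NO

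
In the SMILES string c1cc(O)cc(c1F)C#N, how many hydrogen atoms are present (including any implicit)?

4

Hydrogens are implicit in SMILES; fill each atom to its normal valence:
  3 × C (aromatic): 1 H each → 3
  3 × C (aromatic): no H
  1 × C: no H
  1 × F: no H
  1 × N: no H
  1 × O: 1 H
  Total hydrogens = 4.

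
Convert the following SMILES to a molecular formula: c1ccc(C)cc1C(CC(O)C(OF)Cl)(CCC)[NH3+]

Heavy atoms from the SMILES: 14 C, 1 Cl, 1 F, 1 N, 2 O.
Implicit hydrogens by atom environment:
  4 × C (aromatic): 1 H each → 4
  3 × C: 2 H each → 6
  2 × C: 3 H each → 6
  2 × C: 1 H each → 2
  2 × C (aromatic): no H
  1 × C: no H
  1 × Cl: no H
  1 × F: no H
  1 × N (charge +1): 3 H
  1 × O: 1 H
  1 × O: no H
  Total hydrogens = 22.
Net charge +1.
Molecular formula: C14H22ClFNO2+

C14H22ClFNO2+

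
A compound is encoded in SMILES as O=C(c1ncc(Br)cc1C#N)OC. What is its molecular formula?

C8H5BrN2O2

Heavy atoms from the SMILES: 1 Br, 8 C, 2 N, 2 O.
Implicit hydrogens by atom environment:
  3 × C (aromatic): no H
  2 × C (aromatic): 1 H each → 2
  2 × C: no H
  2 × O: no H
  1 × Br: no H
  1 × C: 3 H
  1 × N (aromatic): no H
  1 × N: no H
  Total hydrogens = 5.
Molecular formula: C8H5BrN2O2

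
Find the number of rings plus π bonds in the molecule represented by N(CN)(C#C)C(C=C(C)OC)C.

3

Molecular formula from the SMILES: C9H16N2O.
DoU = (2C + 2 + N − H − X)/2 = (2·9 + 2 + 2 − 16 − 0)/2 = 6/2 = 3.
(Structurally: 0 ring(s) + 3 π bond(s) = 3.)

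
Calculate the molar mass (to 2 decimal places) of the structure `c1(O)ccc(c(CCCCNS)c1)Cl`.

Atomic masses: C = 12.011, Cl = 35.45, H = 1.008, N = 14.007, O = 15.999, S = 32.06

Molecular formula: C10H14ClNOS.
M = 10×12.011 + 1×35.45 + 14×1.008 + 1×14.007 + 1×15.999 + 1×32.06 = 231.74 g/mol.

231.74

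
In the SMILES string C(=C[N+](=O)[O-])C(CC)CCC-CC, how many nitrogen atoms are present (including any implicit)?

1

The symbol for nitrogen appears 1 time in the SMILES.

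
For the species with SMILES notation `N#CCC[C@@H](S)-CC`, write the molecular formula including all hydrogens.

Heavy atoms from the SMILES: 6 C, 1 N, 1 S.
Implicit hydrogens by atom environment:
  3 × C: 2 H each → 6
  1 × C: 3 H
  1 × C: 1 H
  1 × C: no H
  1 × N: no H
  1 × S: 1 H
  Total hydrogens = 11.
Molecular formula: C6H11NS

C6H11NS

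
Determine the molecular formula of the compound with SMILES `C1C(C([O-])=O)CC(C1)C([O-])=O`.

[C7H8O4]2-

Heavy atoms from the SMILES: 7 C, 4 O.
Implicit hydrogens by atom environment:
  3 × C: 2 H each → 6
  2 × C: 1 H each → 2
  2 × C: no H
  2 × O: no H
  2 × O (charge -1): no H
  Total hydrogens = 8.
Net charge -2.
Molecular formula: [C7H8O4]2-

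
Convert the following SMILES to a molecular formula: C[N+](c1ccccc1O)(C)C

C9H14NO+

Heavy atoms from the SMILES: 9 C, 1 N, 1 O.
Implicit hydrogens by atom environment:
  4 × C (aromatic): 1 H each → 4
  3 × C: 3 H each → 9
  2 × C (aromatic): no H
  1 × N (charge +1): no H
  1 × O: 1 H
  Total hydrogens = 14.
Net charge +1.
Molecular formula: C9H14NO+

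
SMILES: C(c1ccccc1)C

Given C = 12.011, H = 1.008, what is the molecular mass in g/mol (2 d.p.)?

Molecular formula: C8H10.
M = 8×12.011 + 10×1.008 = 106.17 g/mol.

106.17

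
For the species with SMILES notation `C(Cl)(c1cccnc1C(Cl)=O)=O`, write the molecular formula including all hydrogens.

C7H3Cl2NO2

Heavy atoms from the SMILES: 7 C, 2 Cl, 1 N, 2 O.
Implicit hydrogens by atom environment:
  3 × C (aromatic): 1 H each → 3
  2 × C (aromatic): no H
  2 × C: no H
  2 × Cl: no H
  2 × O: no H
  1 × N (aromatic): no H
  Total hydrogens = 3.
Molecular formula: C7H3Cl2NO2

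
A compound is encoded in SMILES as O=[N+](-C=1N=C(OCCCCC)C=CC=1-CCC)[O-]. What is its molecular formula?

C13H20N2O3

Heavy atoms from the SMILES: 13 C, 2 N, 3 O.
Implicit hydrogens by atom environment:
  6 × C: 2 H each → 12
  3 × C (aromatic): no H
  2 × C: 3 H each → 6
  2 × C (aromatic): 1 H each → 2
  2 × O: no H
  1 × N (aromatic): no H
  1 × N (charge +1): no H
  1 × O (charge -1): no H
  Total hydrogens = 20.
Molecular formula: C13H20N2O3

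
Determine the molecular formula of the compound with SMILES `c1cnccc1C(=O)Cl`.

Heavy atoms from the SMILES: 6 C, 1 Cl, 1 N, 1 O.
Implicit hydrogens by atom environment:
  4 × C (aromatic): 1 H each → 4
  1 × C (aromatic): no H
  1 × C: no H
  1 × Cl: no H
  1 × N (aromatic): no H
  1 × O: no H
  Total hydrogens = 4.
Molecular formula: C6H4ClNO

C6H4ClNO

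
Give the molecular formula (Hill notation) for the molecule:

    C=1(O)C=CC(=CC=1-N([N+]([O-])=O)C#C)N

C8H7N3O3

Heavy atoms from the SMILES: 8 C, 3 N, 3 O.
Implicit hydrogens by atom environment:
  3 × C (aromatic): 1 H each → 3
  3 × C (aromatic): no H
  1 × C: 1 H
  1 × C: no H
  1 × N: 2 H
  1 × N: no H
  1 × N (charge +1): no H
  1 × O: 1 H
  1 × O: no H
  1 × O (charge -1): no H
  Total hydrogens = 7.
Molecular formula: C8H7N3O3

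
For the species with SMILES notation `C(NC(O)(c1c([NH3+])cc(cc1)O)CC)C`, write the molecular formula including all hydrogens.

C11H19N2O2+

Heavy atoms from the SMILES: 11 C, 2 N, 2 O.
Implicit hydrogens by atom environment:
  3 × C (aromatic): 1 H each → 3
  3 × C (aromatic): no H
  2 × C: 3 H each → 6
  2 × C: 2 H each → 4
  2 × O: 1 H each → 2
  1 × C: no H
  1 × N (charge +1): 3 H
  1 × N: 1 H
  Total hydrogens = 19.
Net charge +1.
Molecular formula: C11H19N2O2+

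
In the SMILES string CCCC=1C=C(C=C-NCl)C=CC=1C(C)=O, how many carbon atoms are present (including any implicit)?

13

The symbol for carbon appears 13 times in the SMILES. (Cl is a single chlorine, not C + l.)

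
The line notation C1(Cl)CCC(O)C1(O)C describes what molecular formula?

C6H11ClO2

Heavy atoms from the SMILES: 6 C, 1 Cl, 2 O.
Implicit hydrogens by atom environment:
  2 × C: 2 H each → 4
  2 × C: 1 H each → 2
  2 × O: 1 H each → 2
  1 × C: 3 H
  1 × C: no H
  1 × Cl: no H
  Total hydrogens = 11.
Molecular formula: C6H11ClO2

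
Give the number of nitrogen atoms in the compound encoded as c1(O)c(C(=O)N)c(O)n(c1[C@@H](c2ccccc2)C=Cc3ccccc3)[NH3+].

3

The symbol for nitrogen appears 3 times in the SMILES.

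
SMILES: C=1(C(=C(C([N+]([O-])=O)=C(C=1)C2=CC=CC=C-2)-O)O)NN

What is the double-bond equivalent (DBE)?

Molecular formula from the SMILES: C12H11N3O4.
DoU = (2C + 2 + N − H − X)/2 = (2·12 + 2 + 3 − 11 − 0)/2 = 18/2 = 9.
(Structurally: 2 ring(s) + 7 π bond(s) = 9.)

9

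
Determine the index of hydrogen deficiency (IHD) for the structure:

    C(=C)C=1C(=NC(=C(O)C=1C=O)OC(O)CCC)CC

6

Molecular formula from the SMILES: C14H19NO4.
DoU = (2C + 2 + N − H − X)/2 = (2·14 + 2 + 1 − 19 − 0)/2 = 12/2 = 6.
(Structurally: 1 ring(s) + 5 π bond(s) = 6.)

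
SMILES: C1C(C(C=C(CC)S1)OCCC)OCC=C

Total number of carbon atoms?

13

The symbol for carbon appears 13 times in the SMILES.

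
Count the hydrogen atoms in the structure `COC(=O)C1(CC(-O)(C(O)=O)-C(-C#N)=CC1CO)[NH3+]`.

Hydrogens are implicit in SMILES; fill each atom to its normal valence:
  6 × C: no H
  3 × O: 1 H each → 3
  3 × O: no H
  2 × C: 2 H each → 4
  2 × C: 1 H each → 2
  1 × C: 3 H
  1 × N (charge +1): 3 H
  1 × N: no H
  Total hydrogens = 15.

15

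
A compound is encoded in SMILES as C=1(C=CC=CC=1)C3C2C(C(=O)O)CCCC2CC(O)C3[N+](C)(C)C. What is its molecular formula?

Heavy atoms from the SMILES: 20 C, 1 N, 3 O.
Implicit hydrogens by atom environment:
  6 × C: 1 H each → 6
  5 × C (aromatic): 1 H each → 5
  4 × C: 2 H each → 8
  3 × C: 3 H each → 9
  2 × O: 1 H each → 2
  1 × C: no H
  1 × C (aromatic): no H
  1 × N (charge +1): no H
  1 × O: no H
  Total hydrogens = 30.
Net charge +1.
Molecular formula: C20H30NO3+

C20H30NO3+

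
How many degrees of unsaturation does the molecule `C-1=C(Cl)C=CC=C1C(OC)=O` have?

Molecular formula from the SMILES: C8H7ClO2.
DoU = (2C + 2 + N − H − X)/2 = (2·8 + 2 + 0 − 7 − 1)/2 = 10/2 = 5.
(Structurally: 1 ring(s) + 4 π bond(s) = 5.)

5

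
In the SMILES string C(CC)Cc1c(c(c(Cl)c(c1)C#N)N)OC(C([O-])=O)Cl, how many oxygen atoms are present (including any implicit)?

3

The symbol for oxygen appears 3 times in the SMILES.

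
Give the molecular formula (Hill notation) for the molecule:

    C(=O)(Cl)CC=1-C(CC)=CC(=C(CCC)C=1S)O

C13H17ClO2S

Heavy atoms from the SMILES: 13 C, 1 Cl, 2 O, 1 S.
Implicit hydrogens by atom environment:
  5 × C (aromatic): no H
  4 × C: 2 H each → 8
  2 × C: 3 H each → 6
  1 × C (aromatic): 1 H
  1 × C: no H
  1 × Cl: no H
  1 × O: 1 H
  1 × O: no H
  1 × S: 1 H
  Total hydrogens = 17.
Molecular formula: C13H17ClO2S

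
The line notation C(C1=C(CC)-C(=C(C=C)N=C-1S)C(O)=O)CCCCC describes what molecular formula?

C16H23NO2S

Heavy atoms from the SMILES: 16 C, 1 N, 2 O, 1 S.
Implicit hydrogens by atom environment:
  7 × C: 2 H each → 14
  5 × C (aromatic): no H
  2 × C: 3 H each → 6
  1 × C: 1 H
  1 × C: no H
  1 × N (aromatic): no H
  1 × O: 1 H
  1 × O: no H
  1 × S: 1 H
  Total hydrogens = 23.
Molecular formula: C16H23NO2S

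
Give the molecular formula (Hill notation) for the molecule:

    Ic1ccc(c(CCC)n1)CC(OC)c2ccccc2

C17H20INO

Heavy atoms from the SMILES: 17 C, 1 I, 1 N, 1 O.
Implicit hydrogens by atom environment:
  7 × C (aromatic): 1 H each → 7
  4 × C (aromatic): no H
  3 × C: 2 H each → 6
  2 × C: 3 H each → 6
  1 × C: 1 H
  1 × I: no H
  1 × N (aromatic): no H
  1 × O: no H
  Total hydrogens = 20.
Molecular formula: C17H20INO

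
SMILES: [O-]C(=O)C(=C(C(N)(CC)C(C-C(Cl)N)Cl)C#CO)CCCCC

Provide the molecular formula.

C16H25Cl2N2O3-

Heavy atoms from the SMILES: 16 C, 2 Cl, 2 N, 3 O.
Implicit hydrogens by atom environment:
  6 × C: 2 H each → 12
  6 × C: no H
  2 × C: 3 H each → 6
  2 × C: 1 H each → 2
  2 × Cl: no H
  2 × N: 2 H each → 4
  1 × O: 1 H
  1 × O: no H
  1 × O (charge -1): no H
  Total hydrogens = 25.
Net charge -1.
Molecular formula: C16H25Cl2N2O3-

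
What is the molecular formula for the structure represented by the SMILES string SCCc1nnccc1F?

Heavy atoms from the SMILES: 6 C, 1 F, 2 N, 1 S.
Implicit hydrogens by atom environment:
  2 × C: 2 H each → 4
  2 × C (aromatic): 1 H each → 2
  2 × C (aromatic): no H
  2 × N (aromatic): no H
  1 × F: no H
  1 × S: 1 H
  Total hydrogens = 7.
Molecular formula: C6H7FN2S

C6H7FN2S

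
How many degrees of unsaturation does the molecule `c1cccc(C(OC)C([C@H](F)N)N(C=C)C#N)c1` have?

7

Molecular formula from the SMILES: C13H16FN3O.
DoU = (2C + 2 + N − H − X)/2 = (2·13 + 2 + 3 − 16 − 1)/2 = 14/2 = 7.
(Structurally: 1 ring(s) + 6 π bond(s) = 7.)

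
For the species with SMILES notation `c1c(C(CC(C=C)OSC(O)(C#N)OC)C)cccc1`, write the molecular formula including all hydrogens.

C15H19NO3S

Heavy atoms from the SMILES: 15 C, 1 N, 3 O, 1 S.
Implicit hydrogens by atom environment:
  5 × C (aromatic): 1 H each → 5
  3 × C: 1 H each → 3
  2 × C: 3 H each → 6
  2 × C: 2 H each → 4
  2 × C: no H
  2 × O: no H
  1 × C (aromatic): no H
  1 × N: no H
  1 × O: 1 H
  1 × S: no H
  Total hydrogens = 19.
Molecular formula: C15H19NO3S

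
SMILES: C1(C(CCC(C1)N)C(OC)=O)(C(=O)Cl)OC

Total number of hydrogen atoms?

Hydrogens are implicit in SMILES; fill each atom to its normal valence:
  4 × O: no H
  3 × C: 2 H each → 6
  3 × C: no H
  2 × C: 3 H each → 6
  2 × C: 1 H each → 2
  1 × Cl: no H
  1 × N: 2 H
  Total hydrogens = 16.

16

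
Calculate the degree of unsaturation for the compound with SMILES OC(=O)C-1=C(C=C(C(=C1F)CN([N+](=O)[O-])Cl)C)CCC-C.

Molecular formula from the SMILES: C13H16ClFN2O4.
DoU = (2C + 2 + N − H − X)/2 = (2·13 + 2 + 2 − 16 − 2)/2 = 12/2 = 6.
(Structurally: 1 ring(s) + 5 π bond(s) = 6.)

6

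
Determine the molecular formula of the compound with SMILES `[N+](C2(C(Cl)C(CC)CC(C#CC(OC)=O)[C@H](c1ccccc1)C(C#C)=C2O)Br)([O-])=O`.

C22H21BrClNO5

Heavy atoms from the SMILES: 1 Br, 22 C, 1 Cl, 1 N, 5 O.
Implicit hydrogens by atom environment:
  7 × C: no H
  5 × C: 1 H each → 5
  5 × C (aromatic): 1 H each → 5
  3 × O: no H
  2 × C: 3 H each → 6
  2 × C: 2 H each → 4
  1 × Br: no H
  1 × C (aromatic): no H
  1 × Cl: no H
  1 × N (charge +1): no H
  1 × O: 1 H
  1 × O (charge -1): no H
  Total hydrogens = 21.
Molecular formula: C22H21BrClNO5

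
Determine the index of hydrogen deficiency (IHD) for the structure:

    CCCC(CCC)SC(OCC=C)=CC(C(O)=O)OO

3

Molecular formula from the SMILES: C14H24O5S.
DoU = (2C + 2 + N − H − X)/2 = (2·14 + 2 + 0 − 24 − 0)/2 = 6/2 = 3.
(Structurally: 0 ring(s) + 3 π bond(s) = 3.)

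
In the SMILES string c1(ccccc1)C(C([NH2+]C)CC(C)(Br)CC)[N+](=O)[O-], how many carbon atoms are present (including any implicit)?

14

The symbol for carbon appears 14 times in the SMILES. Lowercase c denotes aromatic carbon and counts toward C.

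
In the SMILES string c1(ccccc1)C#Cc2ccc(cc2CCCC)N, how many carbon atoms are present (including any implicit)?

18

The symbol for carbon appears 18 times in the SMILES. Lowercase c denotes aromatic carbon and counts toward C.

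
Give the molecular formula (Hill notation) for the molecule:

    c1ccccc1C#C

C8H6

Heavy atoms from the SMILES: 8 C.
Implicit hydrogens by atom environment:
  5 × C (aromatic): 1 H each → 5
  1 × C: 1 H
  1 × C (aromatic): no H
  1 × C: no H
  Total hydrogens = 6.
Molecular formula: C8H6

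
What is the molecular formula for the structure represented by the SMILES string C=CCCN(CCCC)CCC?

Heavy atoms from the SMILES: 11 C, 1 N.
Implicit hydrogens by atom environment:
  8 × C: 2 H each → 16
  2 × C: 3 H each → 6
  1 × C: 1 H
  1 × N: no H
  Total hydrogens = 23.
Molecular formula: C11H23N

C11H23N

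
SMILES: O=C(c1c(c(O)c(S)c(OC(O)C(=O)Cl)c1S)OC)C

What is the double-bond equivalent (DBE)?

Molecular formula from the SMILES: C11H11ClO6S2.
DoU = (2C + 2 + N − H − X)/2 = (2·11 + 2 + 0 − 11 − 1)/2 = 12/2 = 6.
(Structurally: 1 ring(s) + 5 π bond(s) = 6.)

6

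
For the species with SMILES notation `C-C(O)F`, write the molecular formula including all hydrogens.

C2H5FO

Heavy atoms from the SMILES: 2 C, 1 F, 1 O.
Implicit hydrogens by atom environment:
  1 × C: 3 H
  1 × C: 1 H
  1 × F: no H
  1 × O: 1 H
  Total hydrogens = 5.
Molecular formula: C2H5FO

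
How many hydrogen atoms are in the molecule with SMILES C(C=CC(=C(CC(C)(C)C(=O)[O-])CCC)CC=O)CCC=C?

Hydrogens are implicit in SMILES; fill each atom to its normal valence:
  8 × C: 2 H each → 16
  4 × C: 1 H each → 4
  4 × C: no H
  3 × C: 3 H each → 9
  2 × O: no H
  1 × O (charge -1): no H
  Total hydrogens = 29.

29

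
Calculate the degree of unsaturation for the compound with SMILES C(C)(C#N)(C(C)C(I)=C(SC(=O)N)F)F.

Molecular formula from the SMILES: C8H9F2IN2OS.
DoU = (2C + 2 + N − H − X)/2 = (2·8 + 2 + 2 − 9 − 3)/2 = 8/2 = 4.
(Structurally: 0 ring(s) + 4 π bond(s) = 4.)

4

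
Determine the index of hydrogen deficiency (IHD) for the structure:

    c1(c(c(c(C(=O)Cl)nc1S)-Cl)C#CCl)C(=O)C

8

Molecular formula from the SMILES: C10H4Cl3NO2S.
DoU = (2C + 2 + N − H − X)/2 = (2·10 + 2 + 1 − 4 − 3)/2 = 16/2 = 8.
(Structurally: 1 ring(s) + 7 π bond(s) = 8.)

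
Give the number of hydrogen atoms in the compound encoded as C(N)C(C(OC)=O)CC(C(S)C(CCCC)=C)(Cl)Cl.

Hydrogens are implicit in SMILES; fill each atom to its normal valence:
  6 × C: 2 H each → 12
  3 × C: no H
  2 × C: 3 H each → 6
  2 × C: 1 H each → 2
  2 × Cl: no H
  2 × O: no H
  1 × N: 2 H
  1 × S: 1 H
  Total hydrogens = 23.

23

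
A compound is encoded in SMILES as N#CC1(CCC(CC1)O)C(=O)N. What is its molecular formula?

Heavy atoms from the SMILES: 8 C, 2 N, 2 O.
Implicit hydrogens by atom environment:
  4 × C: 2 H each → 8
  3 × C: no H
  1 × C: 1 H
  1 × N: 2 H
  1 × N: no H
  1 × O: 1 H
  1 × O: no H
  Total hydrogens = 12.
Molecular formula: C8H12N2O2

C8H12N2O2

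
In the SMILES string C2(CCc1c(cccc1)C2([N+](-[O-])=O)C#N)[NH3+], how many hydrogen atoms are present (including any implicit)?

12

Hydrogens are implicit in SMILES; fill each atom to its normal valence:
  4 × C (aromatic): 1 H each → 4
  2 × C: 2 H each → 4
  2 × C (aromatic): no H
  2 × C: no H
  1 × C: 1 H
  1 × N (charge +1): 3 H
  1 × N: no H
  1 × N (charge +1): no H
  1 × O: no H
  1 × O (charge -1): no H
  Total hydrogens = 12.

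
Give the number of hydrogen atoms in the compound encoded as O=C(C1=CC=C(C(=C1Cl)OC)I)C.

Hydrogens are implicit in SMILES; fill each atom to its normal valence:
  4 × C (aromatic): no H
  2 × C: 3 H each → 6
  2 × C (aromatic): 1 H each → 2
  2 × O: no H
  1 × C: no H
  1 × Cl: no H
  1 × I: no H
  Total hydrogens = 8.

8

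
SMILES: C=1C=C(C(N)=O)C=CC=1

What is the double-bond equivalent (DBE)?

Molecular formula from the SMILES: C7H7NO.
DoU = (2C + 2 + N − H − X)/2 = (2·7 + 2 + 1 − 7 − 0)/2 = 10/2 = 5.
(Structurally: 1 ring(s) + 4 π bond(s) = 5.)

5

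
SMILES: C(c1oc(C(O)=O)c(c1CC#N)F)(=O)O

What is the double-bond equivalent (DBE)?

Molecular formula from the SMILES: C8H4FNO5.
DoU = (2C + 2 + N − H − X)/2 = (2·8 + 2 + 1 − 4 − 1)/2 = 14/2 = 7.
(Structurally: 1 ring(s) + 6 π bond(s) = 7.)

7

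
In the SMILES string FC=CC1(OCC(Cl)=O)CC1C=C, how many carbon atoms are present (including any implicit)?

9

The symbol for carbon appears 9 times in the SMILES. (Cl is a single chlorine, not C + l.)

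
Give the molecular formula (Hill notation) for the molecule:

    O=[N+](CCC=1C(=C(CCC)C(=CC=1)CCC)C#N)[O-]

C15H20N2O2

Heavy atoms from the SMILES: 15 C, 2 N, 2 O.
Implicit hydrogens by atom environment:
  6 × C: 2 H each → 12
  4 × C (aromatic): no H
  2 × C: 3 H each → 6
  2 × C (aromatic): 1 H each → 2
  1 × C: no H
  1 × N: no H
  1 × N (charge +1): no H
  1 × O: no H
  1 × O (charge -1): no H
  Total hydrogens = 20.
Molecular formula: C15H20N2O2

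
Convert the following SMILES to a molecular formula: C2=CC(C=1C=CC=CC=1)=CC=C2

C12H10

Heavy atoms from the SMILES: 12 C.
Implicit hydrogens by atom environment:
  10 × C (aromatic): 1 H each → 10
  2 × C (aromatic): no H
  Total hydrogens = 10.
Molecular formula: C12H10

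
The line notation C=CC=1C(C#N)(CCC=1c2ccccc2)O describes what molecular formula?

Heavy atoms from the SMILES: 14 C, 1 N, 1 O.
Implicit hydrogens by atom environment:
  5 × C (aromatic): 1 H each → 5
  4 × C: no H
  3 × C: 2 H each → 6
  1 × C: 1 H
  1 × C (aromatic): no H
  1 × N: no H
  1 × O: 1 H
  Total hydrogens = 13.
Molecular formula: C14H13NO

C14H13NO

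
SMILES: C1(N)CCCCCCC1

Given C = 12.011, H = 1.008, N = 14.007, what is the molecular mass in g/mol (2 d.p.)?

Molecular formula: C8H17N.
M = 8×12.011 + 17×1.008 + 1×14.007 = 127.23 g/mol.

127.23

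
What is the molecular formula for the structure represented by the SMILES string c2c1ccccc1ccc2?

Heavy atoms from the SMILES: 10 C.
Implicit hydrogens by atom environment:
  8 × C (aromatic): 1 H each → 8
  2 × C (aromatic): no H
  Total hydrogens = 8.
Molecular formula: C10H8

C10H8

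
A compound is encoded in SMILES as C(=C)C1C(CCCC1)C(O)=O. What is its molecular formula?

C9H14O2

Heavy atoms from the SMILES: 9 C, 2 O.
Implicit hydrogens by atom environment:
  5 × C: 2 H each → 10
  3 × C: 1 H each → 3
  1 × C: no H
  1 × O: 1 H
  1 × O: no H
  Total hydrogens = 14.
Molecular formula: C9H14O2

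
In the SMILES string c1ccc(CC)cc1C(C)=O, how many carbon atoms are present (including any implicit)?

10

The symbol for carbon appears 10 times in the SMILES. Lowercase c denotes aromatic carbon and counts toward C.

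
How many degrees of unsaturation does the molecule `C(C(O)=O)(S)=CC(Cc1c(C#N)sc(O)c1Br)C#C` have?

Molecular formula from the SMILES: C12H8BrNO3S2.
DoU = (2C + 2 + N − H − X)/2 = (2·12 + 2 + 1 − 8 − 1)/2 = 18/2 = 9.
(Structurally: 1 ring(s) + 8 π bond(s) = 9.)

9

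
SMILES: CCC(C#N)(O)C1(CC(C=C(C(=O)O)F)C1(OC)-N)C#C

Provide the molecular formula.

C14H17FN2O4

Heavy atoms from the SMILES: 14 C, 1 F, 2 N, 4 O.
Implicit hydrogens by atom environment:
  7 × C: no H
  3 × C: 1 H each → 3
  2 × C: 3 H each → 6
  2 × C: 2 H each → 4
  2 × O: 1 H each → 2
  2 × O: no H
  1 × F: no H
  1 × N: 2 H
  1 × N: no H
  Total hydrogens = 17.
Molecular formula: C14H17FN2O4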